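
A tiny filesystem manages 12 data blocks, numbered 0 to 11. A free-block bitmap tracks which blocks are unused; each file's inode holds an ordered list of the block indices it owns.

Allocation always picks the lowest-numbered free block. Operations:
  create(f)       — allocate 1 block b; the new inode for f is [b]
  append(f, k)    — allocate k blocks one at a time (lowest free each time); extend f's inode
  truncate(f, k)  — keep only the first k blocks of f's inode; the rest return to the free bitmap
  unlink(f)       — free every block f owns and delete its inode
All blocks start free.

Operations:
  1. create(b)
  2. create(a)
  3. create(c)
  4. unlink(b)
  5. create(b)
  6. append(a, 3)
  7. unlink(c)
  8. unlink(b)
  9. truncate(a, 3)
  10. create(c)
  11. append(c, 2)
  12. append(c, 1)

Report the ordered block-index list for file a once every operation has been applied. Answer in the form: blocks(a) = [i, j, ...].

blocks(a) = [1, 3, 4]

create(b): bitmap=F........... | b=[0]
create(a): bitmap=FF.......... | a=[1] b=[0]
create(c): bitmap=FFF......... | a=[1] b=[0] c=[2]
unlink(b): bitmap=.FF......... | a=[1] c=[2]
create(b): bitmap=FFF......... | a=[1] b=[0] c=[2]
append(a, 3): bitmap=FFFFFF...... | a=[1, 3, 4, 5] b=[0] c=[2]
unlink(c): bitmap=FF.FFF...... | a=[1, 3, 4, 5] b=[0]
unlink(b): bitmap=.F.FFF...... | a=[1, 3, 4, 5]
truncate(a, 3): bitmap=.F.FF....... | a=[1, 3, 4]
create(c): bitmap=FF.FF....... | a=[1, 3, 4] c=[0]
append(c, 2): bitmap=FFFFFF...... | a=[1, 3, 4] c=[0, 2, 5]
append(c, 1): bitmap=FFFFFFF..... | a=[1, 3, 4] c=[0, 2, 5, 6]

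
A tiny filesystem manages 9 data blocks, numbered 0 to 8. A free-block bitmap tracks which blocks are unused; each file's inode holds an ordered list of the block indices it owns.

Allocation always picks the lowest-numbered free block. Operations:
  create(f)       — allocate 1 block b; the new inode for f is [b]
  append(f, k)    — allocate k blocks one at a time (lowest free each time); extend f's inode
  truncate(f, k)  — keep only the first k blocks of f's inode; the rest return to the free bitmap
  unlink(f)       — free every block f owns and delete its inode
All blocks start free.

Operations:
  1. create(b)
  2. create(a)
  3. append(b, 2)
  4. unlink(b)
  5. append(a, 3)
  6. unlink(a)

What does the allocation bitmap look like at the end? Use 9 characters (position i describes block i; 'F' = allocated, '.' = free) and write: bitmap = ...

bitmap = .........

[1] create(b) — b=0 (map F........)
[2] create(a) — a=1 b=0 (map FF.......)
[3] append(b, 2) — a=1 b=0,2,3 (map FFFF.....)
[4] unlink(b) — a=1 (map .F.......)
[5] append(a, 3) — a=1,0,2,3 (map FFFF.....)
[6] unlink(a) —  (map .........)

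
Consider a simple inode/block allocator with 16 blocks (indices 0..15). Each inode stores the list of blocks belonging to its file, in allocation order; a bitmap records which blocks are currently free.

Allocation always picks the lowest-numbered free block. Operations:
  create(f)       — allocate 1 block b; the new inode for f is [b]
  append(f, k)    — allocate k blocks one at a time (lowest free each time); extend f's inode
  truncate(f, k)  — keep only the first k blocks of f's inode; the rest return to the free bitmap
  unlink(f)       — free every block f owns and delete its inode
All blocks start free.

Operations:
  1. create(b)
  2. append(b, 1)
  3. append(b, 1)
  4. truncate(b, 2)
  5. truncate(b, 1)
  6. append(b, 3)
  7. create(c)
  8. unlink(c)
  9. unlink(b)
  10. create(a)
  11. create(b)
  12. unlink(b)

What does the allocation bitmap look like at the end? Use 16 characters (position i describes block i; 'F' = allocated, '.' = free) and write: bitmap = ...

  1. create(b)  ⇒  F...............  {b→[0]}
  2. append(b, 1)  ⇒  FF..............  {b→[0, 1]}
  3. append(b, 1)  ⇒  FFF.............  {b→[0, 1, 2]}
  4. truncate(b, 2)  ⇒  FF..............  {b→[0, 1]}
  5. truncate(b, 1)  ⇒  F...............  {b→[0]}
  6. append(b, 3)  ⇒  FFFF............  {b→[0, 1, 2, 3]}
  7. create(c)  ⇒  FFFFF...........  {b→[0, 1, 2, 3]; c→[4]}
  8. unlink(c)  ⇒  FFFF............  {b→[0, 1, 2, 3]}
  9. unlink(b)  ⇒  ................  {}
  10. create(a)  ⇒  F...............  {a→[0]}
  11. create(b)  ⇒  FF..............  {a→[0]; b→[1]}
  12. unlink(b)  ⇒  F...............  {a→[0]}

bitmap = F...............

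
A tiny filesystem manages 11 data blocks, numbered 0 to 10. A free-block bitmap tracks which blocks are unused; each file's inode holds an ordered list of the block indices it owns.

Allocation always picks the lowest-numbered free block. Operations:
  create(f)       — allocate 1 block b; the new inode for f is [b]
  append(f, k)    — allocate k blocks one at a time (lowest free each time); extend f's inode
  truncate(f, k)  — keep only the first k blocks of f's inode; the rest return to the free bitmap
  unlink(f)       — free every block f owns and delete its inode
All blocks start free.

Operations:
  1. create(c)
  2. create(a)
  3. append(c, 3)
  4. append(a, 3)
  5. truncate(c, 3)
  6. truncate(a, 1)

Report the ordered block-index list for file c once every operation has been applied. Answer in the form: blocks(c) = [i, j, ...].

blocks(c) = [0, 2, 3]

after create(c) → c:[0]  free=[F..........]
after create(a) → a:[1], c:[0]  free=[FF.........]
after append(c, 3) → a:[1], c:[0, 2, 3, 4]  free=[FFFFF......]
after append(a, 3) → a:[1, 5, 6, 7], c:[0, 2, 3, 4]  free=[FFFFFFFF...]
after truncate(c, 3) → a:[1, 5, 6, 7], c:[0, 2, 3]  free=[FFFF.FFF...]
after truncate(a, 1) → a:[1], c:[0, 2, 3]  free=[FFFF.......]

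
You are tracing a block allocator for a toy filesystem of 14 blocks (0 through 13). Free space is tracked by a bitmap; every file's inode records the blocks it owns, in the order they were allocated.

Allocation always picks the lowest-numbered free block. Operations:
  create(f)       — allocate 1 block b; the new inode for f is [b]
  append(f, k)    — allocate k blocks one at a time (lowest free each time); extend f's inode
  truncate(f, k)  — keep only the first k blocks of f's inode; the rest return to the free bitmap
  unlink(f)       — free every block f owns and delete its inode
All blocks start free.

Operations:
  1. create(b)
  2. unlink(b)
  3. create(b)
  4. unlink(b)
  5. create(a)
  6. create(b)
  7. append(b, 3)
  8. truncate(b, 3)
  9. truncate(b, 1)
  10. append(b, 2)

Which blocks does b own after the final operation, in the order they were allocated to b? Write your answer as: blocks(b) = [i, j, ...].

  1. create(b)  ⇒  F.............  {b→[0]}
  2. unlink(b)  ⇒  ..............  {}
  3. create(b)  ⇒  F.............  {b→[0]}
  4. unlink(b)  ⇒  ..............  {}
  5. create(a)  ⇒  F.............  {a→[0]}
  6. create(b)  ⇒  FF............  {a→[0]; b→[1]}
  7. append(b, 3)  ⇒  FFFFF.........  {a→[0]; b→[1, 2, 3, 4]}
  8. truncate(b, 3)  ⇒  FFFF..........  {a→[0]; b→[1, 2, 3]}
  9. truncate(b, 1)  ⇒  FF............  {a→[0]; b→[1]}
  10. append(b, 2)  ⇒  FFFF..........  {a→[0]; b→[1, 2, 3]}

blocks(b) = [1, 2, 3]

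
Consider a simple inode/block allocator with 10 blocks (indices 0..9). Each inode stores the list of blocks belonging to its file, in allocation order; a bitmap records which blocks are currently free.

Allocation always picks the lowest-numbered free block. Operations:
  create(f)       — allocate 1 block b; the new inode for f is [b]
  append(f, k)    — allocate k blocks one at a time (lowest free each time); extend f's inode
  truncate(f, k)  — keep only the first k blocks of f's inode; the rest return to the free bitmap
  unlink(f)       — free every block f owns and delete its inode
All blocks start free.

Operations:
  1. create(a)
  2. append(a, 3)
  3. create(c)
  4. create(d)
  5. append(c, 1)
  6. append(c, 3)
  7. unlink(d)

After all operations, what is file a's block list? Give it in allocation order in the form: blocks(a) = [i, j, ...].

create(a): bitmap=F......... | a=[0]
append(a, 3): bitmap=FFFF...... | a=[0, 1, 2, 3]
create(c): bitmap=FFFFF..... | a=[0, 1, 2, 3] c=[4]
create(d): bitmap=FFFFFF.... | a=[0, 1, 2, 3] c=[4] d=[5]
append(c, 1): bitmap=FFFFFFF... | a=[0, 1, 2, 3] c=[4, 6] d=[5]
append(c, 3): bitmap=FFFFFFFFFF | a=[0, 1, 2, 3] c=[4, 6, 7, 8, 9] d=[5]
unlink(d): bitmap=FFFFF.FFFF | a=[0, 1, 2, 3] c=[4, 6, 7, 8, 9]

blocks(a) = [0, 1, 2, 3]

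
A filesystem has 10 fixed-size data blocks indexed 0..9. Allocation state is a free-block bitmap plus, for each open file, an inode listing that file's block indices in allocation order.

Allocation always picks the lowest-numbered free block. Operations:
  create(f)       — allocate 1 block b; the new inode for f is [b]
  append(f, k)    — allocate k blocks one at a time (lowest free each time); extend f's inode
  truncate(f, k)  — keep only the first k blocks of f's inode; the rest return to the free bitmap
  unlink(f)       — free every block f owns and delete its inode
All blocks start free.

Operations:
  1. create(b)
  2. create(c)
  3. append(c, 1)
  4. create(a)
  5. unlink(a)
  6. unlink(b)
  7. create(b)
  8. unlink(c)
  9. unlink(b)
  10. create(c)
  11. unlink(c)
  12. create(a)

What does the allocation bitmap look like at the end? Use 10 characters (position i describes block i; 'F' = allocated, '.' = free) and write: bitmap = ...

create(b): bitmap=F......... | b=[0]
create(c): bitmap=FF........ | b=[0] c=[1]
append(c, 1): bitmap=FFF....... | b=[0] c=[1, 2]
create(a): bitmap=FFFF...... | a=[3] b=[0] c=[1, 2]
unlink(a): bitmap=FFF....... | b=[0] c=[1, 2]
unlink(b): bitmap=.FF....... | c=[1, 2]
create(b): bitmap=FFF....... | b=[0] c=[1, 2]
unlink(c): bitmap=F......... | b=[0]
unlink(b): bitmap=.......... | 
create(c): bitmap=F......... | c=[0]
unlink(c): bitmap=.......... | 
create(a): bitmap=F......... | a=[0]

bitmap = F.........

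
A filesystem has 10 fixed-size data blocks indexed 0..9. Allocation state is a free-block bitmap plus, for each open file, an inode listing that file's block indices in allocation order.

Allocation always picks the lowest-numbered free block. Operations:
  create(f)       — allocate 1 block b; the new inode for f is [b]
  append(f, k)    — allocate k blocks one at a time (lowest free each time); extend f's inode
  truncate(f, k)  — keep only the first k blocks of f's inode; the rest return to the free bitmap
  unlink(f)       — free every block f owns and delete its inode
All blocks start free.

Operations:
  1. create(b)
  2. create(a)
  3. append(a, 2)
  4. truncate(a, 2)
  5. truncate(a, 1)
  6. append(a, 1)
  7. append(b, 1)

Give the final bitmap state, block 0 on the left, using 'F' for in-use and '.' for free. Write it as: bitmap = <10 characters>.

bitmap = FFFF......

after create(b) → b:[0]  free=[F.........]
after create(a) → a:[1], b:[0]  free=[FF........]
after append(a, 2) → a:[1, 2, 3], b:[0]  free=[FFFF......]
after truncate(a, 2) → a:[1, 2], b:[0]  free=[FFF.......]
after truncate(a, 1) → a:[1], b:[0]  free=[FF........]
after append(a, 1) → a:[1, 2], b:[0]  free=[FFF.......]
after append(b, 1) → a:[1, 2], b:[0, 3]  free=[FFFF......]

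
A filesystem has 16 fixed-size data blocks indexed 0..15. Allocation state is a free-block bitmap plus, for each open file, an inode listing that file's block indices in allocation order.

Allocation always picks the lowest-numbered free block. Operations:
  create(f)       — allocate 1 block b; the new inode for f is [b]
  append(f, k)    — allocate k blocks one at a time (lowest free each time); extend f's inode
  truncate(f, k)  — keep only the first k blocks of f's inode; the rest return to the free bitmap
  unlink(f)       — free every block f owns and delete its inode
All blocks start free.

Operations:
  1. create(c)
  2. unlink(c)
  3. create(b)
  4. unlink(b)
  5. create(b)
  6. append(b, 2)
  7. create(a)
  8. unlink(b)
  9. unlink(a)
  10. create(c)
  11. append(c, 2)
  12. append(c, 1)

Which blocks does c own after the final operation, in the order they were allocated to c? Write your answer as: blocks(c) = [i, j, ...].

blocks(c) = [0, 1, 2, 3]

after create(c) → c:[0]  free=[F...............]
after unlink(c) →   free=[................]
after create(b) → b:[0]  free=[F...............]
after unlink(b) →   free=[................]
after create(b) → b:[0]  free=[F...............]
after append(b, 2) → b:[0, 1, 2]  free=[FFF.............]
after create(a) → a:[3], b:[0, 1, 2]  free=[FFFF............]
after unlink(b) → a:[3]  free=[...F............]
after unlink(a) →   free=[................]
after create(c) → c:[0]  free=[F...............]
after append(c, 2) → c:[0, 1, 2]  free=[FFF.............]
after append(c, 1) → c:[0, 1, 2, 3]  free=[FFFF............]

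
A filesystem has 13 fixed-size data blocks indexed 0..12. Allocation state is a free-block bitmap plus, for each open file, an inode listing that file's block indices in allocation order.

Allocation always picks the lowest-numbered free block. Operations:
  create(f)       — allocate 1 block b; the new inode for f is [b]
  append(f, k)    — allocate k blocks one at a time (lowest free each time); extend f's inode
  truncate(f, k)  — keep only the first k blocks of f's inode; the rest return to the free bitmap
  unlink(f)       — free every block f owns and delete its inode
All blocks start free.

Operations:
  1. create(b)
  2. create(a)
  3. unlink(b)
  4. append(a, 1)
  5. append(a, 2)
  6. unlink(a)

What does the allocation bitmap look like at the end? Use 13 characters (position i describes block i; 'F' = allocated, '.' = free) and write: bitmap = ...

  1. create(b)  ⇒  F............  {b→[0]}
  2. create(a)  ⇒  FF...........  {a→[1]; b→[0]}
  3. unlink(b)  ⇒  .F...........  {a→[1]}
  4. append(a, 1)  ⇒  FF...........  {a→[1, 0]}
  5. append(a, 2)  ⇒  FFFF.........  {a→[1, 0, 2, 3]}
  6. unlink(a)  ⇒  .............  {}

bitmap = .............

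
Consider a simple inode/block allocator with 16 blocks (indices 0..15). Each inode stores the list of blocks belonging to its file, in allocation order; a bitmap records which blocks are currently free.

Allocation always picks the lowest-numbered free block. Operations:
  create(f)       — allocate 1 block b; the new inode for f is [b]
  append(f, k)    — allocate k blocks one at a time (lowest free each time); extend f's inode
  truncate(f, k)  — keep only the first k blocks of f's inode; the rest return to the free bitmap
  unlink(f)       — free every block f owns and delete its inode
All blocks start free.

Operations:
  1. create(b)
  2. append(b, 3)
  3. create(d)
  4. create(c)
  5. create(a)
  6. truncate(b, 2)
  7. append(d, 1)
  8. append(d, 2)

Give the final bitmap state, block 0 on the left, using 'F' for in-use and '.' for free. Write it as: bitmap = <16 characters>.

[1] create(b) — b=0 (map F...............)
[2] append(b, 3) — b=0,1,2,3 (map FFFF............)
[3] create(d) — b=0,1,2,3 d=4 (map FFFFF...........)
[4] create(c) — b=0,1,2,3 c=5 d=4 (map FFFFFF..........)
[5] create(a) — a=6 b=0,1,2,3 c=5 d=4 (map FFFFFFF.........)
[6] truncate(b, 2) — a=6 b=0,1 c=5 d=4 (map FF..FFF.........)
[7] append(d, 1) — a=6 b=0,1 c=5 d=4,2 (map FFF.FFF.........)
[8] append(d, 2) — a=6 b=0,1 c=5 d=4,2,3,7 (map FFFFFFFF........)

bitmap = FFFFFFFF........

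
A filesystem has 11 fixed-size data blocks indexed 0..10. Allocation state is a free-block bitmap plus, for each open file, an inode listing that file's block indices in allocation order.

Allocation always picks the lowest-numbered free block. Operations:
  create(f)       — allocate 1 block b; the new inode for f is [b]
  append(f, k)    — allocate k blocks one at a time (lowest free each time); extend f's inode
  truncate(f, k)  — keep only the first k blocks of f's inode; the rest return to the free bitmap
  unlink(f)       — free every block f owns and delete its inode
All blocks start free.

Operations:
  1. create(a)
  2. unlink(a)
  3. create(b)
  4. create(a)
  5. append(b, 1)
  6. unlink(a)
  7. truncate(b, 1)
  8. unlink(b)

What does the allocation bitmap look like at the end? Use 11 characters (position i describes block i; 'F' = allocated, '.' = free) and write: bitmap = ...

[1] create(a) — a=0 (map F..........)
[2] unlink(a) —  (map ...........)
[3] create(b) — b=0 (map F..........)
[4] create(a) — a=1 b=0 (map FF.........)
[5] append(b, 1) — a=1 b=0,2 (map FFF........)
[6] unlink(a) — b=0,2 (map F.F........)
[7] truncate(b, 1) — b=0 (map F..........)
[8] unlink(b) —  (map ...........)

bitmap = ...........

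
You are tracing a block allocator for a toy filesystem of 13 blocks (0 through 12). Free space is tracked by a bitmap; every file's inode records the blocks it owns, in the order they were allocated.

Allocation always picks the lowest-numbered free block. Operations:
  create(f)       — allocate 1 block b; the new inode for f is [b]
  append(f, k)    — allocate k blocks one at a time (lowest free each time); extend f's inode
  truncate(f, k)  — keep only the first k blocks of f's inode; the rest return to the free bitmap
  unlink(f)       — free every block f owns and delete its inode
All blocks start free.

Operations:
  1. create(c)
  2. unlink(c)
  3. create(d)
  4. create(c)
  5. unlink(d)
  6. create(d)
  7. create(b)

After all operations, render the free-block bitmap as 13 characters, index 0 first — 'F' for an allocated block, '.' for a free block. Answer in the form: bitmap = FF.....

bitmap = FFF..........

create(c): bitmap=F............ | c=[0]
unlink(c): bitmap=............. | 
create(d): bitmap=F............ | d=[0]
create(c): bitmap=FF........... | c=[1] d=[0]
unlink(d): bitmap=.F........... | c=[1]
create(d): bitmap=FF........... | c=[1] d=[0]
create(b): bitmap=FFF.......... | b=[2] c=[1] d=[0]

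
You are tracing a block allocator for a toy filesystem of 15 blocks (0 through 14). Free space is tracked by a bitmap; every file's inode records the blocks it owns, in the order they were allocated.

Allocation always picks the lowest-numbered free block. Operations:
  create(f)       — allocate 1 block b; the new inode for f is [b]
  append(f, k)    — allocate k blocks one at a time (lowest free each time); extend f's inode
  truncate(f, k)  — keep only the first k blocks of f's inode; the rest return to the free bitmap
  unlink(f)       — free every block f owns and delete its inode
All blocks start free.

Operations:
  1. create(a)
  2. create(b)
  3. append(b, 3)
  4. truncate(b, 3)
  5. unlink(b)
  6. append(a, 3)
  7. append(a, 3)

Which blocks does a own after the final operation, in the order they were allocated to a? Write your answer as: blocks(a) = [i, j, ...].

blocks(a) = [0, 1, 2, 3, 4, 5, 6]

[1] create(a) — a=0 (map F..............)
[2] create(b) — a=0 b=1 (map FF.............)
[3] append(b, 3) — a=0 b=1,2,3,4 (map FFFFF..........)
[4] truncate(b, 3) — a=0 b=1,2,3 (map FFFF...........)
[5] unlink(b) — a=0 (map F..............)
[6] append(a, 3) — a=0,1,2,3 (map FFFF...........)
[7] append(a, 3) — a=0,1,2,3,4,5,6 (map FFFFFFF........)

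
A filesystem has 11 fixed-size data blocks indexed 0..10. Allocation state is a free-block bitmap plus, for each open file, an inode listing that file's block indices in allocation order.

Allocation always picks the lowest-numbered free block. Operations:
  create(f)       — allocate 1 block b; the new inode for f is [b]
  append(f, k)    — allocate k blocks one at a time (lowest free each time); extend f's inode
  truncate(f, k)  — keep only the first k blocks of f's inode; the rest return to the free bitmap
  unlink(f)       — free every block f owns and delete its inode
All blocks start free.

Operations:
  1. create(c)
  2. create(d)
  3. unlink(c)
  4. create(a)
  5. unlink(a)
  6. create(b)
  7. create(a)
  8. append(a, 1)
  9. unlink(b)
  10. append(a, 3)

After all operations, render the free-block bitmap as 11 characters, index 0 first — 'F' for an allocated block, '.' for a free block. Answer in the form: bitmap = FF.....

after create(c) → c:[0]  free=[F..........]
after create(d) → c:[0], d:[1]  free=[FF.........]
after unlink(c) → d:[1]  free=[.F.........]
after create(a) → a:[0], d:[1]  free=[FF.........]
after unlink(a) → d:[1]  free=[.F.........]
after create(b) → b:[0], d:[1]  free=[FF.........]
after create(a) → a:[2], b:[0], d:[1]  free=[FFF........]
after append(a, 1) → a:[2, 3], b:[0], d:[1]  free=[FFFF.......]
after unlink(b) → a:[2, 3], d:[1]  free=[.FFF.......]
after append(a, 3) → a:[2, 3, 0, 4, 5], d:[1]  free=[FFFFFF.....]

bitmap = FFFFFF.....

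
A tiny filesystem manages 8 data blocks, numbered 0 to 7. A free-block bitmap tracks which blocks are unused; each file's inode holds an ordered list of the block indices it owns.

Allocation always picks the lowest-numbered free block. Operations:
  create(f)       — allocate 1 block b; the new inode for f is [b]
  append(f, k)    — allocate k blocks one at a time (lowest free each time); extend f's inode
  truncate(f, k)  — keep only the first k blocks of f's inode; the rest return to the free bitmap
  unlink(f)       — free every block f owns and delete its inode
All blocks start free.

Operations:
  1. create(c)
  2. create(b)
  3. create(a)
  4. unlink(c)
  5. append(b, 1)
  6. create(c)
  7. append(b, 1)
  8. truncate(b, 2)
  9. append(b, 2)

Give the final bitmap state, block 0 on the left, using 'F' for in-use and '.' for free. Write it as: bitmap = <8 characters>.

bitmap = FFFFFF..

after create(c) → c:[0]  free=[F.......]
after create(b) → b:[1], c:[0]  free=[FF......]
after create(a) → a:[2], b:[1], c:[0]  free=[FFF.....]
after unlink(c) → a:[2], b:[1]  free=[.FF.....]
after append(b, 1) → a:[2], b:[1, 0]  free=[FFF.....]
after create(c) → a:[2], b:[1, 0], c:[3]  free=[FFFF....]
after append(b, 1) → a:[2], b:[1, 0, 4], c:[3]  free=[FFFFF...]
after truncate(b, 2) → a:[2], b:[1, 0], c:[3]  free=[FFFF....]
after append(b, 2) → a:[2], b:[1, 0, 4, 5], c:[3]  free=[FFFFFF..]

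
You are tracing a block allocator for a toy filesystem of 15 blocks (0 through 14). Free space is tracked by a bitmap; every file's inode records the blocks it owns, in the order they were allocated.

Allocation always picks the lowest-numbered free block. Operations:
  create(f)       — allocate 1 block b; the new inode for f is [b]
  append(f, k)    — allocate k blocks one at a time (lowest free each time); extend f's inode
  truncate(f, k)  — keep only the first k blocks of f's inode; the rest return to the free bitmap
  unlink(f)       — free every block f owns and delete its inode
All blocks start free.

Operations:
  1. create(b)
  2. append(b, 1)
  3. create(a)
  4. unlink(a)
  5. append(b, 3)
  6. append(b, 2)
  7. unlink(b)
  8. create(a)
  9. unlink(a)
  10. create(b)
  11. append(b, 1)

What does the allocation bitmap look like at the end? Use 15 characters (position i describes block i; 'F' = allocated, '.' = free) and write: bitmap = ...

bitmap = FF.............

  1. create(b)  ⇒  F..............  {b→[0]}
  2. append(b, 1)  ⇒  FF.............  {b→[0, 1]}
  3. create(a)  ⇒  FFF............  {a→[2]; b→[0, 1]}
  4. unlink(a)  ⇒  FF.............  {b→[0, 1]}
  5. append(b, 3)  ⇒  FFFFF..........  {b→[0, 1, 2, 3, 4]}
  6. append(b, 2)  ⇒  FFFFFFF........  {b→[0, 1, 2, 3, 4, 5, 6]}
  7. unlink(b)  ⇒  ...............  {}
  8. create(a)  ⇒  F..............  {a→[0]}
  9. unlink(a)  ⇒  ...............  {}
  10. create(b)  ⇒  F..............  {b→[0]}
  11. append(b, 1)  ⇒  FF.............  {b→[0, 1]}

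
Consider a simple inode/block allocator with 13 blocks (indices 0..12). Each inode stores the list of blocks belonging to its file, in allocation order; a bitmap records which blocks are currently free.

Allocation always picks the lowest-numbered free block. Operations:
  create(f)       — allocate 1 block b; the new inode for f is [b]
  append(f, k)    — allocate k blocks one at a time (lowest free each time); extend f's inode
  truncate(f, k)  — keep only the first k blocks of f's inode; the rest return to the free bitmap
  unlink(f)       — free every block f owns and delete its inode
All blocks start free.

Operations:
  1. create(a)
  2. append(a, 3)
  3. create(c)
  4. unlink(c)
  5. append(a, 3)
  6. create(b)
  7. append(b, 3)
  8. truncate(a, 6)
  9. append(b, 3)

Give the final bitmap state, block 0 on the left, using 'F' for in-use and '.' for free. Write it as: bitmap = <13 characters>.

bitmap = FFFFFFFFFFFFF

  1. create(a)  ⇒  F............  {a→[0]}
  2. append(a, 3)  ⇒  FFFF.........  {a→[0, 1, 2, 3]}
  3. create(c)  ⇒  FFFFF........  {a→[0, 1, 2, 3]; c→[4]}
  4. unlink(c)  ⇒  FFFF.........  {a→[0, 1, 2, 3]}
  5. append(a, 3)  ⇒  FFFFFFF......  {a→[0, 1, 2, 3, 4, 5, 6]}
  6. create(b)  ⇒  FFFFFFFF.....  {a→[0, 1, 2, 3, 4, 5, 6]; b→[7]}
  7. append(b, 3)  ⇒  FFFFFFFFFFF..  {a→[0, 1, 2, 3, 4, 5, 6]; b→[7, 8, 9, 10]}
  8. truncate(a, 6)  ⇒  FFFFFF.FFFF..  {a→[0, 1, 2, 3, 4, 5]; b→[7, 8, 9, 10]}
  9. append(b, 3)  ⇒  FFFFFFFFFFFFF  {a→[0, 1, 2, 3, 4, 5]; b→[7, 8, 9, 10, 6, 11, 12]}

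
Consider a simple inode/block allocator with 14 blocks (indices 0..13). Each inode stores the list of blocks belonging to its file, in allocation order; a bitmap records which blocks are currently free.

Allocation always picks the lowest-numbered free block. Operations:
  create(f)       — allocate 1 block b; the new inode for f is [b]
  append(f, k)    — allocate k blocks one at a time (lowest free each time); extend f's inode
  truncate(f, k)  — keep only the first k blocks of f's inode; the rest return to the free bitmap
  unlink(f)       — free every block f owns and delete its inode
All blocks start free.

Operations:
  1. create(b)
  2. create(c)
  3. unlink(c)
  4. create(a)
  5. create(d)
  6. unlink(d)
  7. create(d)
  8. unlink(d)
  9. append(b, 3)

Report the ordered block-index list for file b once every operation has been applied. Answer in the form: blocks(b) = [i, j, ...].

blocks(b) = [0, 2, 3, 4]

create(b): bitmap=F............. | b=[0]
create(c): bitmap=FF............ | b=[0] c=[1]
unlink(c): bitmap=F............. | b=[0]
create(a): bitmap=FF............ | a=[1] b=[0]
create(d): bitmap=FFF........... | a=[1] b=[0] d=[2]
unlink(d): bitmap=FF............ | a=[1] b=[0]
create(d): bitmap=FFF........... | a=[1] b=[0] d=[2]
unlink(d): bitmap=FF............ | a=[1] b=[0]
append(b, 3): bitmap=FFFFF......... | a=[1] b=[0, 2, 3, 4]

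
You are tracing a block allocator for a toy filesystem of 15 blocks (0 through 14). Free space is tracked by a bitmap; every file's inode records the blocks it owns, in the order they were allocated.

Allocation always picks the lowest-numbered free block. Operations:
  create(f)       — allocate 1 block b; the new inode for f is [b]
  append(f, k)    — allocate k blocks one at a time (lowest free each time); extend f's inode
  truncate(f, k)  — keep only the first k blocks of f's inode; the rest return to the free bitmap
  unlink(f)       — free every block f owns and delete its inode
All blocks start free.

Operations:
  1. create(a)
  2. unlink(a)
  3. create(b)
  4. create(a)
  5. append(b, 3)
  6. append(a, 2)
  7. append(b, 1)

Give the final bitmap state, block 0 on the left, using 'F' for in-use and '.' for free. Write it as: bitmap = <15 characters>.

  1. create(a)  ⇒  F..............  {a→[0]}
  2. unlink(a)  ⇒  ...............  {}
  3. create(b)  ⇒  F..............  {b→[0]}
  4. create(a)  ⇒  FF.............  {a→[1]; b→[0]}
  5. append(b, 3)  ⇒  FFFFF..........  {a→[1]; b→[0, 2, 3, 4]}
  6. append(a, 2)  ⇒  FFFFFFF........  {a→[1, 5, 6]; b→[0, 2, 3, 4]}
  7. append(b, 1)  ⇒  FFFFFFFF.......  {a→[1, 5, 6]; b→[0, 2, 3, 4, 7]}

bitmap = FFFFFFFF.......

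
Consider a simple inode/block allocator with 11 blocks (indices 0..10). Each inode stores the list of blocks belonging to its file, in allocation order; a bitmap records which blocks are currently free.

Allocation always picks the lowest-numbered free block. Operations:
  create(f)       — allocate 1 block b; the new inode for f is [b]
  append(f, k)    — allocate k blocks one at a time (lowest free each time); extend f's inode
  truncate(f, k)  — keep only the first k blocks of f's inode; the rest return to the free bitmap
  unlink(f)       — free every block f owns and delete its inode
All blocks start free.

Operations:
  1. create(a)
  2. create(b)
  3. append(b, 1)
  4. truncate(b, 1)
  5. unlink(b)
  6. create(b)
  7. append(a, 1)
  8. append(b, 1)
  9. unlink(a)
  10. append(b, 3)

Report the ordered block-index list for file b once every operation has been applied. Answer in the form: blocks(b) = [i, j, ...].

[1] create(a) — a=0 (map F..........)
[2] create(b) — a=0 b=1 (map FF.........)
[3] append(b, 1) — a=0 b=1,2 (map FFF........)
[4] truncate(b, 1) — a=0 b=1 (map FF.........)
[5] unlink(b) — a=0 (map F..........)
[6] create(b) — a=0 b=1 (map FF.........)
[7] append(a, 1) — a=0,2 b=1 (map FFF........)
[8] append(b, 1) — a=0,2 b=1,3 (map FFFF.......)
[9] unlink(a) — b=1,3 (map .F.F.......)
[10] append(b, 3) — b=1,3,0,2,4 (map FFFFF......)

blocks(b) = [1, 3, 0, 2, 4]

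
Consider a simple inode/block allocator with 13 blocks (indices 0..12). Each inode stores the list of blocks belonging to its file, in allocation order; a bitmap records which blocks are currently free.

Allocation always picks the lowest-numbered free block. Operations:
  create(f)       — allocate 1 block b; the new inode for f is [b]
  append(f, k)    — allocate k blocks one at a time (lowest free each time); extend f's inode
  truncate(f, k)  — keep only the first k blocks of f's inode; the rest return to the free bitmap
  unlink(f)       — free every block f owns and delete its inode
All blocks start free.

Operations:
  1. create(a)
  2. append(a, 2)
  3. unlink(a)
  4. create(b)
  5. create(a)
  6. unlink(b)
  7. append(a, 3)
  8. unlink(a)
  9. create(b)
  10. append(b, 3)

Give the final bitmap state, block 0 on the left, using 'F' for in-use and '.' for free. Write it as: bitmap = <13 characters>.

bitmap = FFFF.........

after create(a) → a:[0]  free=[F............]
after append(a, 2) → a:[0, 1, 2]  free=[FFF..........]
after unlink(a) →   free=[.............]
after create(b) → b:[0]  free=[F............]
after create(a) → a:[1], b:[0]  free=[FF...........]
after unlink(b) → a:[1]  free=[.F...........]
after append(a, 3) → a:[1, 0, 2, 3]  free=[FFFF.........]
after unlink(a) →   free=[.............]
after create(b) → b:[0]  free=[F............]
after append(b, 3) → b:[0, 1, 2, 3]  free=[FFFF.........]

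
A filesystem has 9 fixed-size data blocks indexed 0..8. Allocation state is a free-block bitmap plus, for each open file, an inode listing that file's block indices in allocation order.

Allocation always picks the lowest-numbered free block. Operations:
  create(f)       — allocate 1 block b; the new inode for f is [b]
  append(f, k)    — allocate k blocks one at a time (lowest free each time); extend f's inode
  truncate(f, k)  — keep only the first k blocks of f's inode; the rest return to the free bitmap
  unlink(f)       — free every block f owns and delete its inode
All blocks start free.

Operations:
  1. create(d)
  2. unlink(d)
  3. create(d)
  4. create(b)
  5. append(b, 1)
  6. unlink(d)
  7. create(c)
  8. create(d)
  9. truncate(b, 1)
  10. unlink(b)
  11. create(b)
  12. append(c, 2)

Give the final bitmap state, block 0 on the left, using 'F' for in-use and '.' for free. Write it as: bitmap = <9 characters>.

  1. create(d)  ⇒  F........  {d→[0]}
  2. unlink(d)  ⇒  .........  {}
  3. create(d)  ⇒  F........  {d→[0]}
  4. create(b)  ⇒  FF.......  {b→[1]; d→[0]}
  5. append(b, 1)  ⇒  FFF......  {b→[1, 2]; d→[0]}
  6. unlink(d)  ⇒  .FF......  {b→[1, 2]}
  7. create(c)  ⇒  FFF......  {b→[1, 2]; c→[0]}
  8. create(d)  ⇒  FFFF.....  {b→[1, 2]; c→[0]; d→[3]}
  9. truncate(b, 1)  ⇒  FF.F.....  {b→[1]; c→[0]; d→[3]}
  10. unlink(b)  ⇒  F..F.....  {c→[0]; d→[3]}
  11. create(b)  ⇒  FF.F.....  {b→[1]; c→[0]; d→[3]}
  12. append(c, 2)  ⇒  FFFFF....  {b→[1]; c→[0, 2, 4]; d→[3]}

bitmap = FFFFF....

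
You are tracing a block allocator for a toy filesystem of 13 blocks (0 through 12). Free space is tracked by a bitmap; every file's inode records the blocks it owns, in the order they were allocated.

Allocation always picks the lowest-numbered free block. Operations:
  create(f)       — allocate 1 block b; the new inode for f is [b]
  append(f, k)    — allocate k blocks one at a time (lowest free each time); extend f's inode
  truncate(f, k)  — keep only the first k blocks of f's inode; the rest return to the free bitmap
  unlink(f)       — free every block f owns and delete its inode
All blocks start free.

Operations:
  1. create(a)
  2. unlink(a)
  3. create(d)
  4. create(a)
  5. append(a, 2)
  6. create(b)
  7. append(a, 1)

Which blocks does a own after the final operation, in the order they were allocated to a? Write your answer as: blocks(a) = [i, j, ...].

[1] create(a) — a=0 (map F............)
[2] unlink(a) —  (map .............)
[3] create(d) — d=0 (map F............)
[4] create(a) — a=1 d=0 (map FF...........)
[5] append(a, 2) — a=1,2,3 d=0 (map FFFF.........)
[6] create(b) — a=1,2,3 b=4 d=0 (map FFFFF........)
[7] append(a, 1) — a=1,2,3,5 b=4 d=0 (map FFFFFF.......)

blocks(a) = [1, 2, 3, 5]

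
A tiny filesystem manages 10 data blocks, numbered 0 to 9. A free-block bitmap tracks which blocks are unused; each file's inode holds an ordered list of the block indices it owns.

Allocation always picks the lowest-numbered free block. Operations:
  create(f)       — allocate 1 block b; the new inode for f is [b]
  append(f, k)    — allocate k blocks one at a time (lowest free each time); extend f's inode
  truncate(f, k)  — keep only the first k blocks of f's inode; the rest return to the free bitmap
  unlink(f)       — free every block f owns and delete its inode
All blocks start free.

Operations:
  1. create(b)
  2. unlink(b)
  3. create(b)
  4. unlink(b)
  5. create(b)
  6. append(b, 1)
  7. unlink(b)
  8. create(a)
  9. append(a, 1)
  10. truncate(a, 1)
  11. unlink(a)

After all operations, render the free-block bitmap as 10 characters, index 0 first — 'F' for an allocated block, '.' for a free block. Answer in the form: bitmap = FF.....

  1. create(b)  ⇒  F.........  {b→[0]}
  2. unlink(b)  ⇒  ..........  {}
  3. create(b)  ⇒  F.........  {b→[0]}
  4. unlink(b)  ⇒  ..........  {}
  5. create(b)  ⇒  F.........  {b→[0]}
  6. append(b, 1)  ⇒  FF........  {b→[0, 1]}
  7. unlink(b)  ⇒  ..........  {}
  8. create(a)  ⇒  F.........  {a→[0]}
  9. append(a, 1)  ⇒  FF........  {a→[0, 1]}
  10. truncate(a, 1)  ⇒  F.........  {a→[0]}
  11. unlink(a)  ⇒  ..........  {}

bitmap = ..........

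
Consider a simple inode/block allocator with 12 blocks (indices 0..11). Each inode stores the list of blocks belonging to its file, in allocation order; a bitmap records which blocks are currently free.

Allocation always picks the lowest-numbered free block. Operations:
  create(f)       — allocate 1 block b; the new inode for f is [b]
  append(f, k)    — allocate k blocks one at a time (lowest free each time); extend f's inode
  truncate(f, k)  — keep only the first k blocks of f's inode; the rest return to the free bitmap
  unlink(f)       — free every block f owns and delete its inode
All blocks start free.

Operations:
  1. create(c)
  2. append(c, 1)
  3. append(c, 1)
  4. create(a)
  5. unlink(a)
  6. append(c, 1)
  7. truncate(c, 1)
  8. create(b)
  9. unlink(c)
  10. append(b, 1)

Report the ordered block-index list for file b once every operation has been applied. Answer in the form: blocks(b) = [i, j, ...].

  1. create(c)  ⇒  F...........  {c→[0]}
  2. append(c, 1)  ⇒  FF..........  {c→[0, 1]}
  3. append(c, 1)  ⇒  FFF.........  {c→[0, 1, 2]}
  4. create(a)  ⇒  FFFF........  {a→[3]; c→[0, 1, 2]}
  5. unlink(a)  ⇒  FFF.........  {c→[0, 1, 2]}
  6. append(c, 1)  ⇒  FFFF........  {c→[0, 1, 2, 3]}
  7. truncate(c, 1)  ⇒  F...........  {c→[0]}
  8. create(b)  ⇒  FF..........  {b→[1]; c→[0]}
  9. unlink(c)  ⇒  .F..........  {b→[1]}
  10. append(b, 1)  ⇒  FF..........  {b→[1, 0]}

blocks(b) = [1, 0]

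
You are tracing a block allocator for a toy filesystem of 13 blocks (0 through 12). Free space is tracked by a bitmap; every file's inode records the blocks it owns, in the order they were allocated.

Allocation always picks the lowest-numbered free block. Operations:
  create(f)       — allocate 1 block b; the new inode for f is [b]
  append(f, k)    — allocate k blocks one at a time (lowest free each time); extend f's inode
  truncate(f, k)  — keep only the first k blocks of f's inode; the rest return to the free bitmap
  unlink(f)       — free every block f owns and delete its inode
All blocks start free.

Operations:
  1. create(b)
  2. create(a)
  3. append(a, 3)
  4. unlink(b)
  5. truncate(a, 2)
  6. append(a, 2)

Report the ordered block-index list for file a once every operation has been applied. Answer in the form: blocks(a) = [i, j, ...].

blocks(a) = [1, 2, 0, 3]

[1] create(b) — b=0 (map F............)
[2] create(a) — a=1 b=0 (map FF...........)
[3] append(a, 3) — a=1,2,3,4 b=0 (map FFFFF........)
[4] unlink(b) — a=1,2,3,4 (map .FFFF........)
[5] truncate(a, 2) — a=1,2 (map .FF..........)
[6] append(a, 2) — a=1,2,0,3 (map FFFF.........)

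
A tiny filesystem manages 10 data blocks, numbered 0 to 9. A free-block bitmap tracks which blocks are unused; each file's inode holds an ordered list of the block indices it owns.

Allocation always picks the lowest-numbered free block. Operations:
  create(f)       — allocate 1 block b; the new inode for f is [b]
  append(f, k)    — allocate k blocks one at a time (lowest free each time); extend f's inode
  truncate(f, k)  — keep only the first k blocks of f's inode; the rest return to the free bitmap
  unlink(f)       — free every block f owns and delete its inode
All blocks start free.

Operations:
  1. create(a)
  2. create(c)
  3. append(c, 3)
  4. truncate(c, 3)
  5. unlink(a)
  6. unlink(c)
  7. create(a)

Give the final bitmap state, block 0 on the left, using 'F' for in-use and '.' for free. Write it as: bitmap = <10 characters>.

bitmap = F.........

  1. create(a)  ⇒  F.........  {a→[0]}
  2. create(c)  ⇒  FF........  {a→[0]; c→[1]}
  3. append(c, 3)  ⇒  FFFFF.....  {a→[0]; c→[1, 2, 3, 4]}
  4. truncate(c, 3)  ⇒  FFFF......  {a→[0]; c→[1, 2, 3]}
  5. unlink(a)  ⇒  .FFF......  {c→[1, 2, 3]}
  6. unlink(c)  ⇒  ..........  {}
  7. create(a)  ⇒  F.........  {a→[0]}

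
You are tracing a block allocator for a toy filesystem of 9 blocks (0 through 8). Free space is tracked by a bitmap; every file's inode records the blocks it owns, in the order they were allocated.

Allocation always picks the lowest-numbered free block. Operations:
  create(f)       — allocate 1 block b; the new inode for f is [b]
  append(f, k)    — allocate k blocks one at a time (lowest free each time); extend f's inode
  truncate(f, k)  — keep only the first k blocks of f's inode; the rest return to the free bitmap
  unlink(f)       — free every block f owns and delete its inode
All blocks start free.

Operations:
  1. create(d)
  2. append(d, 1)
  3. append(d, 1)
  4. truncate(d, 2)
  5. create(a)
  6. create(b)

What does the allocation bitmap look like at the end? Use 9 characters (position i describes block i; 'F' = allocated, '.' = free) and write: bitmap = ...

  1. create(d)  ⇒  F........  {d→[0]}
  2. append(d, 1)  ⇒  FF.......  {d→[0, 1]}
  3. append(d, 1)  ⇒  FFF......  {d→[0, 1, 2]}
  4. truncate(d, 2)  ⇒  FF.......  {d→[0, 1]}
  5. create(a)  ⇒  FFF......  {a→[2]; d→[0, 1]}
  6. create(b)  ⇒  FFFF.....  {a→[2]; b→[3]; d→[0, 1]}

bitmap = FFFF.....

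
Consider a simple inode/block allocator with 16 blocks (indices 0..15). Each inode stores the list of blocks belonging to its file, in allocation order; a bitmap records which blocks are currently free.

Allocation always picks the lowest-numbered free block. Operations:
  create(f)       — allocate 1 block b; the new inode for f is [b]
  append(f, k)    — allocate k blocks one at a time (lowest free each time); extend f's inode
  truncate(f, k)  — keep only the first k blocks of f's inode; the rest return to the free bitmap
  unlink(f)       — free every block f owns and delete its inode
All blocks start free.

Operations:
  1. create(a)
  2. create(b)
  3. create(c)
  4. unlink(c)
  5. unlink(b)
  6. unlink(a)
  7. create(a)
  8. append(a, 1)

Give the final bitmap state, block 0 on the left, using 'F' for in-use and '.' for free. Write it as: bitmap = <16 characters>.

after create(a) → a:[0]  free=[F...............]
after create(b) → a:[0], b:[1]  free=[FF..............]
after create(c) → a:[0], b:[1], c:[2]  free=[FFF.............]
after unlink(c) → a:[0], b:[1]  free=[FF..............]
after unlink(b) → a:[0]  free=[F...............]
after unlink(a) →   free=[................]
after create(a) → a:[0]  free=[F...............]
after append(a, 1) → a:[0, 1]  free=[FF..............]

bitmap = FF..............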